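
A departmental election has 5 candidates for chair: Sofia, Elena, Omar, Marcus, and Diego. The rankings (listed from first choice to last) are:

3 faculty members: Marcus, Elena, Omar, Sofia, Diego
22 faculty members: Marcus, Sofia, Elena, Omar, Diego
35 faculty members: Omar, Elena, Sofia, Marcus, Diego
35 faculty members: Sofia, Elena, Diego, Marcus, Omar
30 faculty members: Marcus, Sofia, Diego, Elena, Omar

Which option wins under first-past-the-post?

First-place votes: Sofia 35, Elena 0, Omar 35, Marcus 55, Diego 0.
Marcus has the most first-place votes.

Marcus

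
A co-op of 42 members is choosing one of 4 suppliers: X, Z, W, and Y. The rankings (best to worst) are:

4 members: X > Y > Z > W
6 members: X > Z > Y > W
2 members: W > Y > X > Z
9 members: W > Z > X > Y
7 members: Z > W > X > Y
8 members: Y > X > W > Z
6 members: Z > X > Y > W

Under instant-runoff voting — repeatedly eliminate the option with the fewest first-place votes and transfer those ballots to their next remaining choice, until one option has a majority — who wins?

Z

Round 1: X 10, Z 13, W 11, Y 8. Eliminate Y.
Round 2: X 18, Z 13, W 11. Eliminate W.
Round 3: X 20, Z 22. Z has a majority.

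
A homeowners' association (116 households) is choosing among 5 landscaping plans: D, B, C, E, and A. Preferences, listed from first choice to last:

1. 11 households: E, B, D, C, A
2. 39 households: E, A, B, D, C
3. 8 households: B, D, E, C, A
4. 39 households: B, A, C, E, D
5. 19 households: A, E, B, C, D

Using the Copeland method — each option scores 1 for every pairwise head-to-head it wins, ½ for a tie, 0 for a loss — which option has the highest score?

E

D: ties C; loses to B, E, and A → score 0.5.
B: beats D and C; ties A; loses to E → score 2.5.
C: ties D; loses to B, E, and A → score 0.5.
E: beats D, B, and C; ties A → score 3.5.
A: beats D and C; ties B and E → score 3.
E has the best pairwise record.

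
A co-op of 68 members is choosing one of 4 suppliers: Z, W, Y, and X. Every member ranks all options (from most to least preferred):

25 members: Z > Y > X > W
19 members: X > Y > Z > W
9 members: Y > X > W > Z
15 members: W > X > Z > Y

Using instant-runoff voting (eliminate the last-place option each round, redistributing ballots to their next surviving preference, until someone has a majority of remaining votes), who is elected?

X

Round 1: Z 25, W 15, Y 9, X 19. Eliminate Y.
Round 2: Z 25, W 15, X 28. Eliminate W.
Round 3: Z 25, X 43. X has a majority.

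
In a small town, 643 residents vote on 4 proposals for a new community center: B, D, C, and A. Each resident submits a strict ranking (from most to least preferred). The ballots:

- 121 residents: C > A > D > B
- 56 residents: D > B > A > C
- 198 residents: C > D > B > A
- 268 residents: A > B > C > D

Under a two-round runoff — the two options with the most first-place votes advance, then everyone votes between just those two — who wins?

A

Round 1 first-place votes: B 0, D 56, C 319, A 268.
C and A advance.
Runoff: C is preferred to A by 319 voters; A by 324.
A wins the runoff.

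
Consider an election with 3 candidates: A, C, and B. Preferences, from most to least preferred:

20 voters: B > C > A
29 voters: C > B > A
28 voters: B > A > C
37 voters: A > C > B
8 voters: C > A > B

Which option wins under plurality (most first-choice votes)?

First-place votes: A 37, C 37, B 48.
B has the most first-place votes.

B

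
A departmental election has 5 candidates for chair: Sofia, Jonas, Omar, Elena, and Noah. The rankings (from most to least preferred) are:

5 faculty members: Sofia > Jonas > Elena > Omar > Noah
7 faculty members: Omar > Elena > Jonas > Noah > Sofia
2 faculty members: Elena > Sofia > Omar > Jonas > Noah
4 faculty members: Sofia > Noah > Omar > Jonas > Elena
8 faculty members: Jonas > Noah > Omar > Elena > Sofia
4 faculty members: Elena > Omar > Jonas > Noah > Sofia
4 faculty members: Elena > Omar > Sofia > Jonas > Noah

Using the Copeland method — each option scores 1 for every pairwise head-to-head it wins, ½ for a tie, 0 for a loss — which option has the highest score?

Omar

Sofia: loses to Jonas, Omar, Elena, and Noah → score 0.
Jonas: beats Sofia and Noah; ties Elena; loses to Omar → score 2.5.
Omar: beats Sofia, Jonas, Elena, and Noah → score 4.
Elena: beats Sofia and Noah; ties Jonas; loses to Omar → score 2.5.
Noah: beats Sofia; loses to Jonas, Omar, and Elena → score 1.
Omar has the best pairwise record.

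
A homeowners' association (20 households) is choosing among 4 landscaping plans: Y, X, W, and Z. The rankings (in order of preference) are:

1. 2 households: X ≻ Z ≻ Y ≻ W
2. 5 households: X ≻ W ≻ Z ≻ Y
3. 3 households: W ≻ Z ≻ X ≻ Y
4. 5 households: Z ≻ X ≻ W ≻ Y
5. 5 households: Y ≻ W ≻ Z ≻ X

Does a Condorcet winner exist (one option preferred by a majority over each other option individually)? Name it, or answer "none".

none

Checking pairwise contests:
X beats Y 15–5.
Z beats X 13–7.
X beats W 12–8.
W beats Z 13–7.
Every option loses at least one head-to-head, so there is no Condorcet winner.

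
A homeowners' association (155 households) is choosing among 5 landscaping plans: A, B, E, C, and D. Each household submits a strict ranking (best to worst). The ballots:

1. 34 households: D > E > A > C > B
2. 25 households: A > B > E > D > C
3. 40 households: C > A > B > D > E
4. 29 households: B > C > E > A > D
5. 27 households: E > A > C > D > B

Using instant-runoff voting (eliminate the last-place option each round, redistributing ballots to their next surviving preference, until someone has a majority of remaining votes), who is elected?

C

Round 1: A 25, B 29, E 27, C 40, D 34. Eliminate A.
Round 2: B 54, E 27, C 40, D 34. Eliminate E.
Round 3: B 54, C 67, D 34. Eliminate D.
Round 4: B 54, C 101. C has a majority.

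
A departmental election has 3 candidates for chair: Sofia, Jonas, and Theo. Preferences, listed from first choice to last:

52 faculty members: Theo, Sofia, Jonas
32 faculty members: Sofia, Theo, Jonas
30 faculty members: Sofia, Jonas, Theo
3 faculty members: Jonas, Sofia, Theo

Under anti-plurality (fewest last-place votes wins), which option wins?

Sofia

Last-place votes: Sofia 0, Jonas 84, Theo 33.
Sofia is ranked last by the fewest voters, so Sofia wins.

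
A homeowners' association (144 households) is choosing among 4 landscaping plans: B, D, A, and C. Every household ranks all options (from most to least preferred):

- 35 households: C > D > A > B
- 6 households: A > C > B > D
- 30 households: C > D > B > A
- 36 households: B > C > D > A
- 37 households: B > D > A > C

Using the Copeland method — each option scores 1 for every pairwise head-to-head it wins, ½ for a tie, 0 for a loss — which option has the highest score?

B: beats D, A, and C → score 3.
D: beats A; loses to B and C → score 1.
A: loses to B, D, and C → score 0.
C: beats D and A; loses to B → score 2.
B has the best pairwise record.

B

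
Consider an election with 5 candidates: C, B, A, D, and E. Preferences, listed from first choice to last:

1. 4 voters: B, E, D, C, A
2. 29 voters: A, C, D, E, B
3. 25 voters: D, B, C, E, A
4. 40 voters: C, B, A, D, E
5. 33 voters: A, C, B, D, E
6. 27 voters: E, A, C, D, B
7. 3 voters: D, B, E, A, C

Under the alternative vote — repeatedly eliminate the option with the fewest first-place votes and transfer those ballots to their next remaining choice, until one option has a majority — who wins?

Round 1: C 40, B 4, A 62, D 28, E 27. Eliminate B.
Round 2: C 40, A 62, D 28, E 31. Eliminate D.
Round 3: C 65, A 62, E 34. Eliminate E.
Round 4: C 69, A 92. A has a majority.

A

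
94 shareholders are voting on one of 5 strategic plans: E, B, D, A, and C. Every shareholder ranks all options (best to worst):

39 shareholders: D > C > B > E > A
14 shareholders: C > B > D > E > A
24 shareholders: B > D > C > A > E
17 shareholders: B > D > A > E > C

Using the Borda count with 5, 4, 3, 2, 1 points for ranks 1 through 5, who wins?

E: 39·2 + 14·2 + 24·1 + 17·2 = 164
B: 39·3 + 14·4 + 24·5 + 17·5 = 378
D: 39·5 + 14·3 + 24·4 + 17·4 = 401
A: 39·1 + 14·1 + 24·2 + 17·3 = 152
C: 39·4 + 14·5 + 24·3 + 17·1 = 315
D has the highest Borda score (401).

D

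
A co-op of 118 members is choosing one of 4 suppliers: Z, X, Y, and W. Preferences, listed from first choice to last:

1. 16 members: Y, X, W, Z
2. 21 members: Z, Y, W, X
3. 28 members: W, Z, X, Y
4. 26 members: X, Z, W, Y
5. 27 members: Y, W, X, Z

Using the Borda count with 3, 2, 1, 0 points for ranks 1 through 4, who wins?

Z: 16·0 + 21·3 + 28·2 + 26·2 + 27·0 = 171
X: 16·2 + 21·0 + 28·1 + 26·3 + 27·1 = 165
Y: 16·3 + 21·2 + 28·0 + 26·0 + 27·3 = 171
W: 16·1 + 21·1 + 28·3 + 26·1 + 27·2 = 201
W has the highest Borda score (201).

W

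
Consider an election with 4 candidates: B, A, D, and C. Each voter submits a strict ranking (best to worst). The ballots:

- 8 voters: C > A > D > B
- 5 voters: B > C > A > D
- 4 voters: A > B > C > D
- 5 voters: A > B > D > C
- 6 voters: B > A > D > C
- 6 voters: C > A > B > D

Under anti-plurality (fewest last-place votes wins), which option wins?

A

Last-place votes: B 8, A 0, D 15, C 11.
A is ranked last by the fewest voters, so A wins.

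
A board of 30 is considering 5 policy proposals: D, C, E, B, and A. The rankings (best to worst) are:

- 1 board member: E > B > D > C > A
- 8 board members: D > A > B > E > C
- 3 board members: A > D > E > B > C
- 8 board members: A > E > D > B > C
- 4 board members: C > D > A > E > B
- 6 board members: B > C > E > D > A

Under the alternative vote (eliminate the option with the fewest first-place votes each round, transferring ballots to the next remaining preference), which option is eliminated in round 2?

C

Round 1: D 8, C 4, E 1, B 6, A 11. Eliminate E.
Round 2: D 8, C 4, B 7, A 11. Eliminate C.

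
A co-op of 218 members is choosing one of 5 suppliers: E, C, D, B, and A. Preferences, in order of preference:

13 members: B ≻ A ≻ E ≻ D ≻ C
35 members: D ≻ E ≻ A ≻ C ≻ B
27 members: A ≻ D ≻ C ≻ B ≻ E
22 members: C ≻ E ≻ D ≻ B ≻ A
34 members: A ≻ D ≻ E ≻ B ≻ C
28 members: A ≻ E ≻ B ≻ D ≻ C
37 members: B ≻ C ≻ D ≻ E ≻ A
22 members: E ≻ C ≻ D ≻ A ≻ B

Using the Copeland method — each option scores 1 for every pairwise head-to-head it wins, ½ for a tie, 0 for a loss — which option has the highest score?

E: beats C, B, and A; loses to D → score 3.
C: loses to E, D, B, and A → score 0.
D: beats E, C, B, and A → score 4.
B: beats C; loses to E, D, and A → score 1.
A: beats C and B; loses to E and D → score 2.
D has the best pairwise record.

D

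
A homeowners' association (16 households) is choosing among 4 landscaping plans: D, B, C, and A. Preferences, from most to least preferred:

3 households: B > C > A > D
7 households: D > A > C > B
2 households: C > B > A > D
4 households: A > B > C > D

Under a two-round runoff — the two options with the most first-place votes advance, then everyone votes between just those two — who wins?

A

Round 1 first-place votes: D 7, B 3, C 2, A 4.
D and A advance.
Runoff: D is preferred to A by 7 voters; A by 9.
A wins the runoff.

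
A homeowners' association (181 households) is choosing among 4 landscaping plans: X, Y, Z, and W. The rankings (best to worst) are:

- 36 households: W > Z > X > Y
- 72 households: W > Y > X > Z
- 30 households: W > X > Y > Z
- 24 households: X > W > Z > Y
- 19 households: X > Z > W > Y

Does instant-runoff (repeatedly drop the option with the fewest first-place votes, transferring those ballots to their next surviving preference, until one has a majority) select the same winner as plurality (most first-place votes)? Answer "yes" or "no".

yes

Instant-runoff — R1 X 43, Y 0, Z 0, W 138 (W winner). Winner: W.
Plurality — first-place votes: X 43, Y 0, Z 0, W 138. Winner: W.
The two methods agree.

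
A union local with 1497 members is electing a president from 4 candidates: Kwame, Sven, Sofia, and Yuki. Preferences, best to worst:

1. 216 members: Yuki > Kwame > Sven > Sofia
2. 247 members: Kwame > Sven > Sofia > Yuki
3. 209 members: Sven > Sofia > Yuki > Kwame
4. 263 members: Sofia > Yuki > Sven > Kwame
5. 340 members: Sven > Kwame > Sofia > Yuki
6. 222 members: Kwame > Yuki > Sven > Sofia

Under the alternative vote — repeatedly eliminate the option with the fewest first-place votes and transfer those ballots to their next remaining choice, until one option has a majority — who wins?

Round 1: Kwame 469, Sven 549, Sofia 263, Yuki 216. Eliminate Yuki.
Round 2: Kwame 685, Sven 549, Sofia 263. Eliminate Sofia.
Round 3: Kwame 685, Sven 812. Sven has a majority.

Sven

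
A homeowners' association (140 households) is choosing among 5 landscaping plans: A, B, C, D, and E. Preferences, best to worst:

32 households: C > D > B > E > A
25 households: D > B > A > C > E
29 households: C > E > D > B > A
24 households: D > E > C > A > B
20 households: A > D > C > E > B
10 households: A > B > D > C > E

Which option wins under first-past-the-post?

C

First-place votes: A 30, B 0, C 61, D 49, E 0.
C has the most first-place votes.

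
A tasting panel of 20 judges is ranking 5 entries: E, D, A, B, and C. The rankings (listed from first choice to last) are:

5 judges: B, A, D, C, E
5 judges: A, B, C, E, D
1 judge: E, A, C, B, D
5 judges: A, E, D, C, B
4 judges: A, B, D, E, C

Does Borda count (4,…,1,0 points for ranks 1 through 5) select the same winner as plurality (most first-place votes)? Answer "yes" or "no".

yes

Borda — scores: E 28, D 28, A 74, B 48, C 22. Winner: A.
Plurality — first-place votes: E 1, D 0, A 14, B 5, C 0. Winner: A.
The two methods agree.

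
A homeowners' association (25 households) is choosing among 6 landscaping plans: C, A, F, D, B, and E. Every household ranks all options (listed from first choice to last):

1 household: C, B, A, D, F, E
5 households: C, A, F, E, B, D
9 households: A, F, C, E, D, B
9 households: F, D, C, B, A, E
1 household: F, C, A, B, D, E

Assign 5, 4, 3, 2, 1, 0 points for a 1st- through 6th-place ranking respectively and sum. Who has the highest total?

C: 1·5 + 5·5 + 9·3 + 9·3 + 1·4 = 88
A: 1·3 + 5·4 + 9·5 + 9·1 + 1·3 = 80
F: 1·1 + 5·3 + 9·4 + 9·5 + 1·5 = 102
D: 1·2 + 5·0 + 9·1 + 9·4 + 1·1 = 48
B: 1·4 + 5·1 + 9·0 + 9·2 + 1·2 = 29
E: 1·0 + 5·2 + 9·2 + 9·0 + 1·0 = 28
F has the highest Borda score (102).

F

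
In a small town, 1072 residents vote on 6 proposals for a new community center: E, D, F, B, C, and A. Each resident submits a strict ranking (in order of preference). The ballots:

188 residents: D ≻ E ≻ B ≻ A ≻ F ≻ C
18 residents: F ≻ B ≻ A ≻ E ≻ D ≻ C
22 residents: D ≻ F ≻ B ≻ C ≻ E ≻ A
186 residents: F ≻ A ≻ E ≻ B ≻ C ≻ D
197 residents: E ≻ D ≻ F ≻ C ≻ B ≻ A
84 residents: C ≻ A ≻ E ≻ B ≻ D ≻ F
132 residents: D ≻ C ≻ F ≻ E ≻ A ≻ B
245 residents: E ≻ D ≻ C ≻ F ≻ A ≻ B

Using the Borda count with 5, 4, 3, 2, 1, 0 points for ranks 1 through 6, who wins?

E

E: 188·4 + 18·2 + 22·1 + 186·3 + 197·5 + 84·3 + 132·2 + 245·5 = 4094
D: 188·5 + 18·1 + 22·5 + 186·0 + 197·4 + 84·1 + 132·5 + 245·4 = 3580
F: 188·1 + 18·5 + 22·4 + 186·5 + 197·3 + 84·0 + 132·3 + 245·2 = 2773
B: 188·3 + 18·4 + 22·3 + 186·2 + 197·1 + 84·2 + 132·0 + 245·0 = 1439
C: 188·0 + 18·0 + 22·2 + 186·1 + 197·2 + 84·5 + 132·4 + 245·3 = 2307
A: 188·2 + 18·3 + 22·0 + 186·4 + 197·0 + 84·4 + 132·1 + 245·1 = 1887
E has the highest Borda score (4094).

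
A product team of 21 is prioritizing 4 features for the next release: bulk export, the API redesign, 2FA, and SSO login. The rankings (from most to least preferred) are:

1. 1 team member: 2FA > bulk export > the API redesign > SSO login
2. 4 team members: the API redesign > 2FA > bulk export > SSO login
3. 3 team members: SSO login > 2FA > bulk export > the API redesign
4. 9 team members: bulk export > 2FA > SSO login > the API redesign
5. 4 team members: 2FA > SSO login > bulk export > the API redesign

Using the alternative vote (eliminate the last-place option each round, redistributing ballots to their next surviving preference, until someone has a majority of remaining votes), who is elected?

Round 1: bulk export 9, the API redesign 4, 2FA 5, SSO login 3. Eliminate SSO login.
Round 2: bulk export 9, the API redesign 4, 2FA 8. Eliminate the API redesign.
Round 3: bulk export 9, 2FA 12. 2FA has a majority.

2FA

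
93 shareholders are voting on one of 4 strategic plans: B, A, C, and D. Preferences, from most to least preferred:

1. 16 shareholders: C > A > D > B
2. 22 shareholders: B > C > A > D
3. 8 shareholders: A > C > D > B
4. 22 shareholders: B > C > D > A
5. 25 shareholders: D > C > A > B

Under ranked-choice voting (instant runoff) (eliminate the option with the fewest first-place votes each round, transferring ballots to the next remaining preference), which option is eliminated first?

Round 1: B 44, A 8, C 16, D 25. Eliminate A.

A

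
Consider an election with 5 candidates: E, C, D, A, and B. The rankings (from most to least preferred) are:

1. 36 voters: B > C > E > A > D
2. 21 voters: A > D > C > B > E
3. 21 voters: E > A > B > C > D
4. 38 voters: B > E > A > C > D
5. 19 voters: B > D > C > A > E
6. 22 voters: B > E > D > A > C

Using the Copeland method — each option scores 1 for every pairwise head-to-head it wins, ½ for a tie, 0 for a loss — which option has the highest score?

B

E: beats C, D, and A; loses to B → score 3.
C: beats D; loses to E, A, and B → score 1.
D: loses to E, C, A, and B → score 0.
A: beats C and D; loses to E and B → score 2.
B: beats E, C, D, and A → score 4.
B has the best pairwise record.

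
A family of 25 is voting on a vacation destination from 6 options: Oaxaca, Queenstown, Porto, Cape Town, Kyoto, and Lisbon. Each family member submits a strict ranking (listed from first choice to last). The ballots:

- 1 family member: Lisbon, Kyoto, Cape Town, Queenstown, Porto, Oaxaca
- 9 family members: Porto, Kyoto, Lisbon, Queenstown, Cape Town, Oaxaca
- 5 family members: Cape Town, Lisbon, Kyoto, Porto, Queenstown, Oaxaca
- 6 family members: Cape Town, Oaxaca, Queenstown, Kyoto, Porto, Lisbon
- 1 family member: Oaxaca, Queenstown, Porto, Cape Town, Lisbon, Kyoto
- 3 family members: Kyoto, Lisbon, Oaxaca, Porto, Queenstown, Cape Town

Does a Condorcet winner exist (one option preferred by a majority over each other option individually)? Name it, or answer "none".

Kyoto vs Oaxaca: 18–7 for Kyoto.
Kyoto vs Queenstown: 18–7 for Kyoto.
Kyoto vs Porto: 15–10 for Kyoto.
Kyoto vs Cape Town: 13–12 for Kyoto.
Kyoto vs Lisbon: 18–7 for Kyoto.
Kyoto beats every other option head-to-head.

Kyoto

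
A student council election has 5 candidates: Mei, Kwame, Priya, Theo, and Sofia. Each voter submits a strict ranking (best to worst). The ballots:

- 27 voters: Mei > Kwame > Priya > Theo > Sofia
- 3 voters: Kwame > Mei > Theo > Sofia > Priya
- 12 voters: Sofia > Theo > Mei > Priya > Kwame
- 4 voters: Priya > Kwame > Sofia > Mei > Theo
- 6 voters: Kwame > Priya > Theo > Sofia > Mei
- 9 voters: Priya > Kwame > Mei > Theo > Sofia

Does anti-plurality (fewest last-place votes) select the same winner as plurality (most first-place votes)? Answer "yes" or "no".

Anti-plurality — last-place votes: Mei 6, Kwame 12, Priya 3, Theo 4, Sofia 36. Winner: Priya.
Plurality — first-place votes: Mei 27, Kwame 9, Priya 13, Theo 0, Sofia 12. Winner: Mei.
The two methods disagree.

no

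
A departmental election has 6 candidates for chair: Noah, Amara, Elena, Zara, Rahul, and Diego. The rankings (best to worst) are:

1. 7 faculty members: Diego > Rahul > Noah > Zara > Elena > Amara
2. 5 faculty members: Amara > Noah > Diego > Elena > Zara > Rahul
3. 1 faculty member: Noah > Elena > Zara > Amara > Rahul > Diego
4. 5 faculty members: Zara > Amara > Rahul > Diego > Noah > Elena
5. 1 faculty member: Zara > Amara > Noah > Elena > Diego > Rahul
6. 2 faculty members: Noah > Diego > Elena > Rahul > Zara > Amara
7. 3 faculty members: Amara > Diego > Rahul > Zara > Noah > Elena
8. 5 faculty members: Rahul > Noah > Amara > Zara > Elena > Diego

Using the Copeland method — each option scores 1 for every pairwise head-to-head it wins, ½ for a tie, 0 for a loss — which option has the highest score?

Noah: beats Amara, Elena, and Zara; loses to Rahul and Diego → score 3.
Amara: beats Elena, Rahul, and Diego; loses to Noah and Zara → score 3.
Elena: loses to Noah, Amara, Zara, Rahul, and Diego → score 0.
Zara: beats Amara and Elena; loses to Noah, Rahul, and Diego → score 2.
Rahul: beats Noah, Elena, and Zara; loses to Amara and Diego → score 3.
Diego: beats Noah, Elena, Zara, and Rahul; loses to Amara → score 4.
Diego has the best pairwise record.

Diego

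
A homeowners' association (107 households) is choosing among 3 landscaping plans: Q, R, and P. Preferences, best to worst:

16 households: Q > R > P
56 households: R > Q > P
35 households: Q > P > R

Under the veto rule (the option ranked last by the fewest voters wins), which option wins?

Last-place votes: Q 0, R 35, P 72.
Q is ranked last by the fewest voters, so Q wins.

Q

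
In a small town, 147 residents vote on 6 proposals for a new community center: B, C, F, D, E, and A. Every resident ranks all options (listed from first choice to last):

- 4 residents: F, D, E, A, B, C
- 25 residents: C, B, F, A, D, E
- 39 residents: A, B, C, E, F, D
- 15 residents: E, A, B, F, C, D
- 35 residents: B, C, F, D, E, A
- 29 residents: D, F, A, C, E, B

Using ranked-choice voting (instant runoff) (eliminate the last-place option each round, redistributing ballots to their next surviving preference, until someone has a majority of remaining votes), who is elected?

Round 1: B 35, C 25, F 4, D 29, E 15, A 39. Eliminate F.
Round 2: B 35, C 25, D 33, E 15, A 39. Eliminate E.
Round 3: B 35, C 25, D 33, A 54. Eliminate C.
Round 4: B 60, D 33, A 54. Eliminate D.
Round 5: B 60, A 87. A has a majority.

A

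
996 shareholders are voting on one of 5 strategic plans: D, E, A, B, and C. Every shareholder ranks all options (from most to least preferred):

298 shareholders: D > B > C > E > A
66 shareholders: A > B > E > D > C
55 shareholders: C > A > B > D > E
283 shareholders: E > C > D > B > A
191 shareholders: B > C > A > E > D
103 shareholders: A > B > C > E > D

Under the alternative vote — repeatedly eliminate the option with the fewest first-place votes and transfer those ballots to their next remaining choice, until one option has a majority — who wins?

Round 1: D 298, E 283, A 169, B 191, C 55. Eliminate C.
Round 2: D 298, E 283, A 224, B 191. Eliminate B.
Round 3: D 298, E 283, A 415. Eliminate E.
Round 4: D 581, A 415. D has a majority.

D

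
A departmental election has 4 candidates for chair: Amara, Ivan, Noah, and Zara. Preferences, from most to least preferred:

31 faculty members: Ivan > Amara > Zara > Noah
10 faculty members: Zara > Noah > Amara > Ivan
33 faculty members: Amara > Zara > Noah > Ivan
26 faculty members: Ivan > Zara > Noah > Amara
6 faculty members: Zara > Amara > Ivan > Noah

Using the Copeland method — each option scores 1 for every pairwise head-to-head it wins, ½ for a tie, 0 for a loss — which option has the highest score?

Amara: beats Noah and Zara; loses to Ivan → score 2.
Ivan: beats Amara, Noah, and Zara → score 3.
Noah: loses to Amara, Ivan, and Zara → score 0.
Zara: beats Noah; loses to Amara and Ivan → score 1.
Ivan has the best pairwise record.

Ivan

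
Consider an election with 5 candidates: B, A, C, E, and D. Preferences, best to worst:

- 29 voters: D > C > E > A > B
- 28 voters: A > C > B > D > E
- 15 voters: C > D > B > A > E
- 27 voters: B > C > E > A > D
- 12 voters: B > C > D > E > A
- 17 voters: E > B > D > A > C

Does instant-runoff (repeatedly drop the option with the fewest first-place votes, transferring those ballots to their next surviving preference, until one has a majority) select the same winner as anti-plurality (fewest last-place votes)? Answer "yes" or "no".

Instant-runoff — R1 B 39, A 28, C 15, E 17, D 29 (C out); R2 B 39, A 28, E 17, D 44 (E out); R3 B 56, A 28, D 44 (A out); R4 B 84, D 44 (B winner). Winner: B.
Anti-plurality — last-place votes: B 29, A 12, C 17, E 43, D 27. Winner: A.
The two methods disagree.

no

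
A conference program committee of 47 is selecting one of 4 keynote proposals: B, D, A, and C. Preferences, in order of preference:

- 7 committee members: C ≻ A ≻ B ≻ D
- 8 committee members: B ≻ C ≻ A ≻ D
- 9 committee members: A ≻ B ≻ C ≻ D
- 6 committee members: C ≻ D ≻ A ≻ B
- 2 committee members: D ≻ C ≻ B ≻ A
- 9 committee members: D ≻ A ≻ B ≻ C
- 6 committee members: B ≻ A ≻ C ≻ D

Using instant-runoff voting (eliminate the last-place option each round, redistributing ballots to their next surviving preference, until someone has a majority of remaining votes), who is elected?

Round 1: B 14, D 11, A 9, C 13. Eliminate A.
Round 2: B 23, D 11, C 13. Eliminate D.
Round 3: B 32, C 15. B has a majority.

B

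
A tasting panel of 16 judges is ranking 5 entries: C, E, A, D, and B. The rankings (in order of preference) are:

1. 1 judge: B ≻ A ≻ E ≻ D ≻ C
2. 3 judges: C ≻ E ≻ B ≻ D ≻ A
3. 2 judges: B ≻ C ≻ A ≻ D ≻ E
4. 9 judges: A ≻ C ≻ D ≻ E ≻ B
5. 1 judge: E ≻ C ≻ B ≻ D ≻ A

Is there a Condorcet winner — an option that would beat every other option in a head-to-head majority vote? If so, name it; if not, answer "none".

A vs C: 10–6 for A.
A vs E: 12–4 for A.
A vs D: 12–4 for A.
A vs B: 9–7 for A.
A beats every other option head-to-head.

A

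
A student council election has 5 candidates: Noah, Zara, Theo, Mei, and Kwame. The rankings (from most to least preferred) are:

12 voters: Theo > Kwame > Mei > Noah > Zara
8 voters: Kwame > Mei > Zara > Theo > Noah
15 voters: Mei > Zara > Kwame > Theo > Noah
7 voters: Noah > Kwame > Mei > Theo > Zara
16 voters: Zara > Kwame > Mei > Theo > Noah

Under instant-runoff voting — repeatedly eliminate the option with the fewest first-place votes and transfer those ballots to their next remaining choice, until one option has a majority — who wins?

Zara

Round 1: Noah 7, Zara 16, Theo 12, Mei 15, Kwame 8. Eliminate Noah.
Round 2: Zara 16, Theo 12, Mei 15, Kwame 15. Eliminate Theo.
Round 3: Zara 16, Mei 15, Kwame 27. Eliminate Mei.
Round 4: Zara 31, Kwame 27. Zara has a majority.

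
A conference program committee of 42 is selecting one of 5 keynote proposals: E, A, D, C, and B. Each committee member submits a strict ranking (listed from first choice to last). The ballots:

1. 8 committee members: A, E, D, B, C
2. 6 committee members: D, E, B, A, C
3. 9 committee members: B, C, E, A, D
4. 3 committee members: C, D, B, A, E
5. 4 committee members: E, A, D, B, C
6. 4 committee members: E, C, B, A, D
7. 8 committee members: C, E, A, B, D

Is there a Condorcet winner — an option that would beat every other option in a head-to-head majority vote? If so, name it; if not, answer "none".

E

E vs A: 31–11 for E.
E vs D: 33–9 for E.
E vs C: 22–20 for E.
E vs B: 30–12 for E.
E beats every other option head-to-head.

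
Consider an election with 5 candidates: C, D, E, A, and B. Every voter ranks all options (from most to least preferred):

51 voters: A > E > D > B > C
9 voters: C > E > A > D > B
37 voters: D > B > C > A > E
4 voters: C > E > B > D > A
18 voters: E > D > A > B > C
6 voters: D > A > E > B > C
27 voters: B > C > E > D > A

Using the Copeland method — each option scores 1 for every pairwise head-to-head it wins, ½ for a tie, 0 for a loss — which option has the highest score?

C: beats E and A; loses to D and B → score 2.
D: beats C, A, and B; loses to E → score 3.
E: beats D and B; loses to C and A → score 2.
A: beats E and B; loses to C and D → score 2.
B: beats C; loses to D, E, and A → score 1.
D has the best pairwise record.

D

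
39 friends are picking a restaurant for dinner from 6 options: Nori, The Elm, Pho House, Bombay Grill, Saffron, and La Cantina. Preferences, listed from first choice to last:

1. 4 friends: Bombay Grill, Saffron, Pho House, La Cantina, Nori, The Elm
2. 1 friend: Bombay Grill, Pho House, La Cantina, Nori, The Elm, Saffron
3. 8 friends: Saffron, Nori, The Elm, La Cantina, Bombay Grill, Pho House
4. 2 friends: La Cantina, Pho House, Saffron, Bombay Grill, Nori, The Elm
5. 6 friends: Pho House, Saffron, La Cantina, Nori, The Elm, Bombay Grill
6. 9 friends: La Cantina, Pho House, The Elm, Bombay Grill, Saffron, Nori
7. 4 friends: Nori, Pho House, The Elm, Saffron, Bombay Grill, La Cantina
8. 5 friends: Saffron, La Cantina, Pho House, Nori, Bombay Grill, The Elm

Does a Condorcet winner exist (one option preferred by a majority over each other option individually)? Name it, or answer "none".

Checking pairwise contests:
Pho House beats Nori 27–12.
Nori beats The Elm 30–9.
La Cantina beats Pho House 24–15.
Nori beats Bombay Grill 23–16.
Pho House beats Saffron 22–17.
Saffron beats La Cantina 27–12.
Every option loses at least one head-to-head, so there is no Condorcet winner.

none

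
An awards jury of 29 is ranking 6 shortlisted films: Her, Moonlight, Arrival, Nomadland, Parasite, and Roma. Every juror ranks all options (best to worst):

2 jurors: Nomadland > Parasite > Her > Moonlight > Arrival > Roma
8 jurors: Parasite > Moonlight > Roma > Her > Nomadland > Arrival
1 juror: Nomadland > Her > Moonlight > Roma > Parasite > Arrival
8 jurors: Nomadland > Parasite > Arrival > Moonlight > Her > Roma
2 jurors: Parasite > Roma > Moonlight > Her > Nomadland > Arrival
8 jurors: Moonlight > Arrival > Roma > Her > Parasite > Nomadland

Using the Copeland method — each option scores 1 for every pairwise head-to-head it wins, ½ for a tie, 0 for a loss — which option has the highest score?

Parasite

Her: beats Nomadland; loses to Moonlight, Arrival, Parasite, and Roma → score 1.
Moonlight: beats Her, Arrival, Nomadland, and Roma; loses to Parasite → score 4.
Arrival: beats Her and Roma; loses to Moonlight, Nomadland, and Parasite → score 2.
Nomadland: beats Arrival; loses to Her, Moonlight, Parasite, and Roma → score 1.
Parasite: beats Her, Moonlight, Arrival, Nomadland, and Roma → score 5.
Roma: beats Her and Nomadland; loses to Moonlight, Arrival, and Parasite → score 2.
Parasite has the best pairwise record.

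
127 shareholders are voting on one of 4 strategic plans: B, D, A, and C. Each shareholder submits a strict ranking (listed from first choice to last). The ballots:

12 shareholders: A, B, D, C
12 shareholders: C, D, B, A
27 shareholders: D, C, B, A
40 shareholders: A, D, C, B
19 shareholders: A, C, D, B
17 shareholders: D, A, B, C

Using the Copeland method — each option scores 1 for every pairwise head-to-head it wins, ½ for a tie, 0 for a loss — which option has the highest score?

A

B: loses to D, A, and C → score 0.
D: beats B and C; loses to A → score 2.
A: beats B, D, and C → score 3.
C: beats B; loses to D and A → score 1.
A has the best pairwise record.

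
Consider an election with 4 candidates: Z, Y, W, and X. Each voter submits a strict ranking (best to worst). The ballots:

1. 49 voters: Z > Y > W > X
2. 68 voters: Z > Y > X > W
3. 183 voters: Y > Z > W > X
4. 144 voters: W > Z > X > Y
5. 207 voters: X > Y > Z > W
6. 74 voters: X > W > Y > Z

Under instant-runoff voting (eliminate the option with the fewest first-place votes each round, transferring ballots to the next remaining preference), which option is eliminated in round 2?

W

Round 1: Z 117, Y 183, W 144, X 281. Eliminate Z.
Round 2: Y 300, W 144, X 281. Eliminate W.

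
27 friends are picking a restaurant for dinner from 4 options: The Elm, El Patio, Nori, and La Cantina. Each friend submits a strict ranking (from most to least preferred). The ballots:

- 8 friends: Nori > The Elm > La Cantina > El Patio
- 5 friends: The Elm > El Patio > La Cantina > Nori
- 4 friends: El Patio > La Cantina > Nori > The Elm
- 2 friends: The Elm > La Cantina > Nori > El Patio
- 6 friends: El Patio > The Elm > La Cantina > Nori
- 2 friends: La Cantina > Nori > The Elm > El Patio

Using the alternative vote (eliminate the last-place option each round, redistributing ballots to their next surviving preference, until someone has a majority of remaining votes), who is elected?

El Patio

Round 1: The Elm 7, El Patio 10, Nori 8, La Cantina 2. Eliminate La Cantina.
Round 2: The Elm 7, El Patio 10, Nori 10. Eliminate The Elm.
Round 3: El Patio 15, Nori 12. El Patio has a majority.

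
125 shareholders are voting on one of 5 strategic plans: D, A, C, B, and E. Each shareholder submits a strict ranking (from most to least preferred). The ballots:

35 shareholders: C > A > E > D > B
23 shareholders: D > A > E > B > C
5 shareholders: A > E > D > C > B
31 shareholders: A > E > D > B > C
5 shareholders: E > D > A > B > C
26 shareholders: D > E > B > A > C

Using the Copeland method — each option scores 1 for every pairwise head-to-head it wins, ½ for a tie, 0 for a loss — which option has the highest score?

A

D: beats C and B; loses to A and E → score 2.
A: beats D, C, B, and E → score 4.
C: loses to D, A, B, and E → score 0.
B: beats C; loses to D, A, and E → score 1.
E: beats D, C, and B; loses to A → score 3.
A has the best pairwise record.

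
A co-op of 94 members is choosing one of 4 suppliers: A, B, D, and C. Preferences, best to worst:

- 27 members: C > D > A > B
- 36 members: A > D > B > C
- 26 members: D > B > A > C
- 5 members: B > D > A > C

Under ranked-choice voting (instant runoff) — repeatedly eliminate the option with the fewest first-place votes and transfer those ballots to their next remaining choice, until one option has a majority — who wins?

D

Round 1: A 36, B 5, D 26, C 27. Eliminate B.
Round 2: A 36, D 31, C 27. Eliminate C.
Round 3: A 36, D 58. D has a majority.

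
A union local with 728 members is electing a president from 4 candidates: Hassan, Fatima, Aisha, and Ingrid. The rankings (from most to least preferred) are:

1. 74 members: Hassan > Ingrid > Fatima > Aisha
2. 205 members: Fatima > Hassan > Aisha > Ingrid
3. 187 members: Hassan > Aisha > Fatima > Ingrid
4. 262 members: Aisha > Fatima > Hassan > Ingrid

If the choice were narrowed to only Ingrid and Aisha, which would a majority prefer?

Aisha

Voters preferring Ingrid to Aisha: 74; preferring Aisha to Ingrid: 654.
Aisha wins the head-to-head.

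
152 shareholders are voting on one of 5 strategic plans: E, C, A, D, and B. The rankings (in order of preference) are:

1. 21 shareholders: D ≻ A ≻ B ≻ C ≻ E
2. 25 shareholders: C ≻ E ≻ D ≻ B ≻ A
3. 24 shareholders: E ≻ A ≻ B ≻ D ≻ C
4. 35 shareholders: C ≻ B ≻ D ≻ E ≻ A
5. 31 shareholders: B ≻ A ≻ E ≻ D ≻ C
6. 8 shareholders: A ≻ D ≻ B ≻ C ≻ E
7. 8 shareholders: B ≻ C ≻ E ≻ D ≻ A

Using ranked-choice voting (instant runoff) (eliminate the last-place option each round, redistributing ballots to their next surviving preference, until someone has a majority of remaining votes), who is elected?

B

Round 1: E 24, C 60, A 8, D 21, B 39. Eliminate A.
Round 2: E 24, C 60, D 29, B 39. Eliminate E.
Round 3: C 60, D 29, B 63. Eliminate D.
Round 4: C 60, B 92. B has a majority.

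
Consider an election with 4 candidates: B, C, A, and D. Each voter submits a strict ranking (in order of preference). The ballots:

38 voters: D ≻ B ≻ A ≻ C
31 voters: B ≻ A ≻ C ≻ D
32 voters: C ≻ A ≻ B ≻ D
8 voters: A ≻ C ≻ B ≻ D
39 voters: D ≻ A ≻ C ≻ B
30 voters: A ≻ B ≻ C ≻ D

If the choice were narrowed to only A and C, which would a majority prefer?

A

Voters preferring A to C: 146; preferring C to A: 32.
A wins the head-to-head.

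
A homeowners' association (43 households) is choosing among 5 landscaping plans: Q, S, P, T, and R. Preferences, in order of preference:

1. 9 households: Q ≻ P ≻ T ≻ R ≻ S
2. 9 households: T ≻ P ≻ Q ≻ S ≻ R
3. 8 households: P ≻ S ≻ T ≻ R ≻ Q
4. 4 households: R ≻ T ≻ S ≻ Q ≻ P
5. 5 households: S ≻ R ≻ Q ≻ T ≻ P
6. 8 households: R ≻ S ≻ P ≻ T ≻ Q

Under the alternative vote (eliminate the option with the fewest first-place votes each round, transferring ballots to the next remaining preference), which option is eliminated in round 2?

P

Round 1: Q 9, S 5, P 8, T 9, R 12. Eliminate S.
Round 2: Q 9, P 8, T 9, R 17. Eliminate P.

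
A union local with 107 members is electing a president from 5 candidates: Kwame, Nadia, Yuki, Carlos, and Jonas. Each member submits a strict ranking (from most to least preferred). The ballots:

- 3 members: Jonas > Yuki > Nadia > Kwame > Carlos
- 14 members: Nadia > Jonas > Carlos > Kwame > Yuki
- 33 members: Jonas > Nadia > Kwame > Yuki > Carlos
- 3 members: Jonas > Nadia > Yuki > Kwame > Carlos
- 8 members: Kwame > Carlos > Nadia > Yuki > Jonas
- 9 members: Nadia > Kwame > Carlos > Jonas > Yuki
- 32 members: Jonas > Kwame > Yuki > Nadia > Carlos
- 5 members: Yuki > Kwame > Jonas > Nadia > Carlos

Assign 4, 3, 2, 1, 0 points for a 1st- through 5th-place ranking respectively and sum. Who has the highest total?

Jonas

Kwame: 3·1 + 14·1 + 33·2 + 3·1 + 8·4 + 9·3 + 32·3 + 5·3 = 256
Nadia: 3·2 + 14·4 + 33·3 + 3·3 + 8·2 + 9·4 + 32·1 + 5·1 = 259
Yuki: 3·3 + 14·0 + 33·1 + 3·2 + 8·1 + 9·0 + 32·2 + 5·4 = 140
Carlos: 3·0 + 14·2 + 33·0 + 3·0 + 8·3 + 9·2 + 32·0 + 5·0 = 70
Jonas: 3·4 + 14·3 + 33·4 + 3·4 + 8·0 + 9·1 + 32·4 + 5·2 = 345
Jonas has the highest Borda score (345).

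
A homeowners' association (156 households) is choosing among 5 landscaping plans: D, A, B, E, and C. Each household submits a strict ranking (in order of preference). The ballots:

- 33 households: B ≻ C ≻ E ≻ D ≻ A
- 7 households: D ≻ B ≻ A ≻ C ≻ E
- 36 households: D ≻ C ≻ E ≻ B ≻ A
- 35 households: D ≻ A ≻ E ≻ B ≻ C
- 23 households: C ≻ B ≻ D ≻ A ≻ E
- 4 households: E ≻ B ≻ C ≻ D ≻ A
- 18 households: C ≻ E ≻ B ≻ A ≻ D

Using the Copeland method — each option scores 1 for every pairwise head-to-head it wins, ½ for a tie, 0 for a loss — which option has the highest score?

D: beats A and E; ties B and C → score 3.
A: loses to D, B, E, and C → score 0.
B: beats A and C; ties D; loses to E → score 2.5.
E: beats A and B; loses to D and C → score 2.
C: beats A and E; ties D; loses to B → score 2.5.
D has the best pairwise record.

D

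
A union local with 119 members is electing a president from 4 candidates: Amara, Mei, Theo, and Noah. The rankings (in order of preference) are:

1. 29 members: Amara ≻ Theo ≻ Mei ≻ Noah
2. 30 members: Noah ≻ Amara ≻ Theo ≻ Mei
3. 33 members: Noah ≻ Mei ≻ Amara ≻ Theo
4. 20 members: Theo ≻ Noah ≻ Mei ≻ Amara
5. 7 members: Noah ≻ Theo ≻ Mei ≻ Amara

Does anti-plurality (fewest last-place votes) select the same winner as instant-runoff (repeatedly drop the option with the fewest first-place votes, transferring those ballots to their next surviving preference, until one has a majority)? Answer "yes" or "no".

no

Anti-plurality — last-place votes: Amara 27, Mei 30, Theo 33, Noah 29. Winner: Amara.
Instant-runoff — R1 Amara 29, Mei 0, Theo 20, Noah 70 (Noah winner). Winner: Noah.
The two methods disagree.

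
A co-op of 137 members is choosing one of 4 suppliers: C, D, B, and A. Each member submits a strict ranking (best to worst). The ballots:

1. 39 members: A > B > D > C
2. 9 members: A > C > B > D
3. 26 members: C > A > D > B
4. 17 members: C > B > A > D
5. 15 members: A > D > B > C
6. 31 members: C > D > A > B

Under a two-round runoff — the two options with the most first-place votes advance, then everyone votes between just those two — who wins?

C

Round 1 first-place votes: C 74, D 0, B 0, A 63.
C and A advance.
Runoff: C is preferred to A by 74 voters; A by 63.
C wins the runoff.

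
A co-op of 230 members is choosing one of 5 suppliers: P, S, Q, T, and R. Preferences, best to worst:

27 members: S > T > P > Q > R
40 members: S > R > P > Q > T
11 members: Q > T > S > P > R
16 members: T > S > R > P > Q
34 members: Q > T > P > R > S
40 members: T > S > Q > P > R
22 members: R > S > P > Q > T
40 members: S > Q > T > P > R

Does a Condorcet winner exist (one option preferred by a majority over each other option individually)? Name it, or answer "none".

S

S vs P: 196–34 for S.
S vs Q: 185–45 for S.
S vs T: 129–101 for S.
S vs R: 174–56 for S.
S beats every other option head-to-head.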